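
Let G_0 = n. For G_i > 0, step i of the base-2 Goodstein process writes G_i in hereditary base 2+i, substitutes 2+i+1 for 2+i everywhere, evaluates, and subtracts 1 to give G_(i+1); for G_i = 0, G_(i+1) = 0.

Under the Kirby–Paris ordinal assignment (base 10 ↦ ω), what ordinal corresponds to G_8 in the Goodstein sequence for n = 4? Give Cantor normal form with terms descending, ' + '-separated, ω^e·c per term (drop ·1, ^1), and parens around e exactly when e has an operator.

ω^2·2 + ω + 1

(0) 4|_2 = 2^2 ↦ 3^3|_3 = 27 ⇒ 26
(1) 26|_3 = 2·3^2 + 2·3 + 2 ↦ 2·4^2 + 2·4 + 2|_4 = 42 ⇒ 41
(2) 41|_4 = 2·4^2 + 2·4 + 1 ↦ 2·5^2 + 2·5 + 1|_5 = 61 ⇒ 60
(3) 60|_5 = 2·5^2 + 2·5 ↦ 2·6^2 + 2·6|_6 = 84 ⇒ 83
(4) 83|_6 = 2·6^2 + 6 + 5 ↦ 2·7^2 + 7 + 5|_7 = 110 ⇒ 109
(5) 109|_7 = 2·7^2 + 7 + 4 ↦ 2·8^2 + 8 + 4|_8 = 140 ⇒ 139
(6) 139|_8 = 2·8^2 + 8 + 3 ↦ 2·9^2 + 9 + 3|_9 = 174 ⇒ 173
(7) 173|_9 = 2·9^2 + 9 + 2 ↦ 2·10^2 + 10 + 2|_10 = 212 ⇒ 211
(8) 211|_10 = 2·10^2 + 10 + 1 ↦ 2·11^2 + 11 + 1|_11 = 254 ⇒ 253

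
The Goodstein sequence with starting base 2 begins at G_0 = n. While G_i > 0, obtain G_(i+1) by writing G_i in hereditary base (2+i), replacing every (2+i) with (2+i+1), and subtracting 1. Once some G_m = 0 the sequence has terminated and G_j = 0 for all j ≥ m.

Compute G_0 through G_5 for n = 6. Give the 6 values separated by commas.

6, 29, 257, 3125, 46655, 98039

(0) 6|_2 = 2^2 + 2 ↦ 3^3 + 3|_3 = 30 ⇒ 29
(1) 29|_3 = 3^3 + 2 ↦ 4^4 + 2|_4 = 258 ⇒ 257
(2) 257|_4 = 4^4 + 1 ↦ 5^5 + 1|_5 = 3126 ⇒ 3125
(3) 3125|_5 = 5^5 ↦ 6^6|_6 = 46656 ⇒ 46655
(4) 46655|_6 = 5·6^5 + 5·6^4 + 5·6^3 + 5·6^2 + 5·6 + 5 ↦ 5·7^5 + 5·7^4 + 5·7^3 + 5·7^2 + 5·7 + 5|_7 = 98040 ⇒ 98039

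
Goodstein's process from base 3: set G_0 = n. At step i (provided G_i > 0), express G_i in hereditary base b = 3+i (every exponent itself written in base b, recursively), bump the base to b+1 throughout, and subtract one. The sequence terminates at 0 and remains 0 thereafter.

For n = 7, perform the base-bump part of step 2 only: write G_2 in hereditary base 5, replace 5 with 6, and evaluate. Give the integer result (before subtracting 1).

G_0 = 7. HB_3(7) = 2·3 + 1. Bump = 9. G_1 = 8.
G_1 = 8. HB_4(8) = 2·4. Bump = 10. G_2 = 9.
G_2 = 9. HB_5(9) = 5 + 4. Bump = 10. G_3 = 9.

10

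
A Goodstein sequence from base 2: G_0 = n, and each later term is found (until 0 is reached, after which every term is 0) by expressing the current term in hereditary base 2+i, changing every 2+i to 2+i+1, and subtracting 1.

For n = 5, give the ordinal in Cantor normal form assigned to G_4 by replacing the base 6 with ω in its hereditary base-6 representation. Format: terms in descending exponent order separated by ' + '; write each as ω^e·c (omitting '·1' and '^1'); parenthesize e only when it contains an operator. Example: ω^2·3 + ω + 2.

(0) 5|_2 = 2^2 + 1 ↦ 3^3 + 1|_3 = 28 ⇒ 27
(1) 27|_3 = 3^3 ↦ 4^4|_4 = 256 ⇒ 255
(2) 255|_4 = 3·4^3 + 3·4^2 + 3·4 + 3 ↦ 3·5^3 + 3·5^2 + 3·5 + 3|_5 = 468 ⇒ 467
(3) 467|_5 = 3·5^3 + 3·5^2 + 3·5 + 2 ↦ 3·6^3 + 3·6^2 + 3·6 + 2|_6 = 776 ⇒ 775

ω^3·3 + ω^2·3 + ω·3 + 1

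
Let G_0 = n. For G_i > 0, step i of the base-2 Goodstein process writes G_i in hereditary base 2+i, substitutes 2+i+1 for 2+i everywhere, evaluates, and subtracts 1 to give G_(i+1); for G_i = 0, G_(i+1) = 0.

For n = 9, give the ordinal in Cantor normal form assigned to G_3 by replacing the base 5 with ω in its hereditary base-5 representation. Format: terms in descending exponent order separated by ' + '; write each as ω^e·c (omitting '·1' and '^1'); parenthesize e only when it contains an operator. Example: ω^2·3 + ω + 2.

ω^ω·3 + ω^3·3 + ω^2·3 + ω·3 + 2

[0] 9 ≡ 2^(2 + 1) + 1 (base 2). Lift 3: 82. −1: 81.
[1] 81 ≡ 3^(3 + 1) (base 3). Lift 4: 1024. −1: 1023.
[2] 1023 ≡ 3·4^4 + 3·4^3 + 3·4^2 + 3·4 + 3 (base 4). Lift 5: 9843. −1: 9842.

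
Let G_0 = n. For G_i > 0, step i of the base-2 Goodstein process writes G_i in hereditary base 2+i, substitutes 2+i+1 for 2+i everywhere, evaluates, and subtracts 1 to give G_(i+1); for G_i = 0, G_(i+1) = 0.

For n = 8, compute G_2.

base 2: 8 = 2^(2 + 1); at 3: 3^(3 + 1) = 81; next = 80
base 3: 80 = 2·3^3 + 2·3^2 + 2·3 + 2; at 4: 2·4^4 + 2·4^2 + 2·4 + 2 = 554; next = 553

553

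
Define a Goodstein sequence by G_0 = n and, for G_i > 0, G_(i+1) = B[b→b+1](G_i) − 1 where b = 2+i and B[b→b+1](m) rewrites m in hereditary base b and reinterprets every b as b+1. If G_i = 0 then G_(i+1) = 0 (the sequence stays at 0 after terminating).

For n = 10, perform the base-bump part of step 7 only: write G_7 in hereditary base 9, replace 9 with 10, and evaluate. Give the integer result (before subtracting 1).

50000555552

[0] 10 ≡ 2^(2 + 1) + 2 (base 2). Lift 3: 84. −1: 83.
[1] 83 ≡ 3^(3 + 1) + 2 (base 3). Lift 4: 1026. −1: 1025.
[2] 1025 ≡ 4^(4 + 1) + 1 (base 4). Lift 5: 15626. −1: 15625.
[3] 15625 ≡ 5^(5 + 1) (base 5). Lift 6: 279936. −1: 279935.
[4] 279935 ≡ 5·6^6 + 5·6^5 + 5·6^4 + 5·6^3 + 5·6^2 + 5·6 + 5 (base 6). Lift 7: 4215755. −1: 4215754.
[5] 4215754 ≡ 5·7^7 + 5·7^5 + 5·7^4 + 5·7^3 + 5·7^2 + 5·7 + 4 (base 7). Lift 8: 84073324. −1: 84073323.
[6] 84073323 ≡ 5·8^8 + 5·8^5 + 5·8^4 + 5·8^3 + 5·8^2 + 5·8 + 3 (base 8). Lift 9: 1937434593. −1: 1937434592.
[7] 1937434592 ≡ 5·9^9 + 5·9^5 + 5·9^4 + 5·9^3 + 5·9^2 + 5·9 + 2 (base 9). Lift 10: 50000555552. −1: 50000555551.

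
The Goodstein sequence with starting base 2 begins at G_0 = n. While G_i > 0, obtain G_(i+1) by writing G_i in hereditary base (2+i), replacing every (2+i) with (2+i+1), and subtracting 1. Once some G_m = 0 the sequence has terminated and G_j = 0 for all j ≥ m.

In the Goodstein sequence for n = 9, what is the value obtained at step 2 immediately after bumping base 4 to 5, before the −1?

base 2: 9 = 2^(2 + 1) + 1; at 3: 3^(3 + 1) + 1 = 82; next = 81
base 3: 81 = 3^(3 + 1); at 4: 4^(4 + 1) = 1024; next = 1023
base 4: 1023 = 3·4^4 + 3·4^3 + 3·4^2 + 3·4 + 3; at 5: 3·5^5 + 3·5^3 + 3·5^2 + 3·5 + 3 = 9843; next = 9842

9843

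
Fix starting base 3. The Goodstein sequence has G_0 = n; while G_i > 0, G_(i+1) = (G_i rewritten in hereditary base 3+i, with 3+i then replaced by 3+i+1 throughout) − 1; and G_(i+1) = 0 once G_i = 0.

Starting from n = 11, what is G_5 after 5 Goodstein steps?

i=0: 11 = 3^2 + 2 (b=3); 3→4: 4^2 + 2 = 18; 18−1 = 17
i=1: 17 = 4^2 + 1 (b=4); 4→5: 5^2 + 1 = 26; 26−1 = 25
i=2: 25 = 5^2 (b=5); 5→6: 6^2 = 36; 36−1 = 35
i=3: 35 = 5·6 + 5 (b=6); 6→7: 5·7 + 5 = 40; 40−1 = 39
i=4: 39 = 5·7 + 4 (b=7); 7→8: 5·8 + 4 = 44; 44−1 = 43
i=5: 43 = 5·8 + 3 (b=8); 8→9: 5·9 + 3 = 48; 48−1 = 47

43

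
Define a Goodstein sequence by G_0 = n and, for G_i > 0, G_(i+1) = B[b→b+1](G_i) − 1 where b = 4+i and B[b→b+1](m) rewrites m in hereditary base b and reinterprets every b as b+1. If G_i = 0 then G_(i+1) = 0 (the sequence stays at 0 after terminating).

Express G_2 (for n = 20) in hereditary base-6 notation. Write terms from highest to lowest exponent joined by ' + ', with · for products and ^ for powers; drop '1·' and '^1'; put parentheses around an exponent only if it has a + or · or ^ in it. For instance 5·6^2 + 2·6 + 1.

6^2 + 3

(0) 20|_4 = 4^2 + 4 ↦ 5^2 + 5|_5 = 30 ⇒ 29
(1) 29|_5 = 5^2 + 4 ↦ 6^2 + 4|_6 = 40 ⇒ 39
(2) 39|_6 = 6^2 + 3 ↦ 7^2 + 3|_7 = 52 ⇒ 51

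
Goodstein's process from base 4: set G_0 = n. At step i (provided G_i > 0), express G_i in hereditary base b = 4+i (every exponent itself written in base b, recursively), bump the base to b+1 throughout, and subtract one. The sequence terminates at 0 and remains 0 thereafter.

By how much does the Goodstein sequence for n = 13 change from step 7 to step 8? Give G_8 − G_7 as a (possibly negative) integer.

step 0: 13 = 3·4 + 1; sub 5 for 4: 3·5 + 1; = 16; G_1 = 16−1 = 15
step 1: 15 = 3·5; sub 6 for 5: 3·6; = 18; G_2 = 18−1 = 17
step 2: 17 = 2·6 + 5; sub 7 for 6: 2·7 + 5; = 19; G_3 = 19−1 = 18
step 3: 18 = 2·7 + 4; sub 8 for 7: 2·8 + 4; = 20; G_4 = 20−1 = 19
step 4: 19 = 2·8 + 3; sub 9 for 8: 2·9 + 3; = 21; G_5 = 21−1 = 20
step 5: 20 = 2·9 + 2; sub 10 for 9: 2·10 + 2; = 22; G_6 = 22−1 = 21
step 6: 21 = 2·10 + 1; sub 11 for 10: 2·11 + 1; = 23; G_7 = 23−1 = 22
step 7: 22 = 2·11; sub 12 for 11: 2·12; = 24; G_8 = 24−1 = 23

1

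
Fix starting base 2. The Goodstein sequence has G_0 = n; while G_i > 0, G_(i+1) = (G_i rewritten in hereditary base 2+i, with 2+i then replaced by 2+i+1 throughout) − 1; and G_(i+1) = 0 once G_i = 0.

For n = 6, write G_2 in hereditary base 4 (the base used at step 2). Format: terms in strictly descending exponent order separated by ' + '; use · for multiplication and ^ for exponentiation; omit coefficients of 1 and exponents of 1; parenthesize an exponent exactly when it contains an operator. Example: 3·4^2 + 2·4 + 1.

[0] 6 ≡ 2^2 + 2 (base 2). Lift 3: 30. −1: 29.
[1] 29 ≡ 3^3 + 2 (base 3). Lift 4: 258. −1: 257.
[2] 257 ≡ 4^4 + 1 (base 4). Lift 5: 3126. −1: 3125.

4^4 + 1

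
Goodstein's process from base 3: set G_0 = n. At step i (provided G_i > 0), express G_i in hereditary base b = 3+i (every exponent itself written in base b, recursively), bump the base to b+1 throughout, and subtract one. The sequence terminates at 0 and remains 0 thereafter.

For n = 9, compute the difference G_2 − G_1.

[0] 9 ≡ 3^2 (base 3). Lift 4: 16. −1: 15.
[1] 15 ≡ 3·4 + 3 (base 4). Lift 5: 18. −1: 17.

2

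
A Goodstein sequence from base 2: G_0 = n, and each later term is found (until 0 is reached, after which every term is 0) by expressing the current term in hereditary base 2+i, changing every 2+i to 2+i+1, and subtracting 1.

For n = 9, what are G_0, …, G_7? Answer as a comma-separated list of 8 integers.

9, 81, 1023, 9842, 140743, 2471826, 50333399, 1162263921

i=0: 9 = 2^(2 + 1) + 1 (b=2); 2→3: 3^(3 + 1) + 1 = 82; 82−1 = 81
i=1: 81 = 3^(3 + 1) (b=3); 3→4: 4^(4 + 1) = 1024; 1024−1 = 1023
i=2: 1023 = 3·4^4 + 3·4^3 + 3·4^2 + 3·4 + 3 (b=4); 4→5: 3·5^5 + 3·5^3 + 3·5^2 + 3·5 + 3 = 9843; 9843−1 = 9842
i=3: 9842 = 3·5^5 + 3·5^3 + 3·5^2 + 3·5 + 2 (b=5); 5→6: 3·6^6 + 3·6^3 + 3·6^2 + 3·6 + 2 = 140744; 140744−1 = 140743
i=4: 140743 = 3·6^6 + 3·6^3 + 3·6^2 + 3·6 + 1 (b=6); 6→7: 3·7^7 + 3·7^3 + 3·7^2 + 3·7 + 1 = 2471827; 2471827−1 = 2471826
i=5: 2471826 = 3·7^7 + 3·7^3 + 3·7^2 + 3·7 (b=7); 7→8: 3·8^8 + 3·8^3 + 3·8^2 + 3·8 = 50333400; 50333400−1 = 50333399
i=6: 50333399 = 3·8^8 + 3·8^3 + 3·8^2 + 2·8 + 7 (b=8); 8→9: 3·9^9 + 3·9^3 + 3·9^2 + 2·9 + 7 = 1162263922; 1162263922−1 = 1162263921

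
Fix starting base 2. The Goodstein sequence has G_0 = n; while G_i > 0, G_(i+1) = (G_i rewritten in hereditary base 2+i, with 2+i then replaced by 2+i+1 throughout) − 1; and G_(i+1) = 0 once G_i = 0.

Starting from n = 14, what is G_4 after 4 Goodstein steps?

i=0: 14 = 2^(2 + 1) + 2^2 + 2 (b=2); 2→3: 3^(3 + 1) + 3^3 + 3 = 111; 111−1 = 110
i=1: 110 = 3^(3 + 1) + 3^3 + 2 (b=3); 3→4: 4^(4 + 1) + 4^4 + 2 = 1282; 1282−1 = 1281
i=2: 1281 = 4^(4 + 1) + 4^4 + 1 (b=4); 4→5: 5^(5 + 1) + 5^5 + 1 = 18751; 18751−1 = 18750
i=3: 18750 = 5^(5 + 1) + 5^5 (b=5); 5→6: 6^(6 + 1) + 6^6 = 326592; 326592−1 = 326591

326591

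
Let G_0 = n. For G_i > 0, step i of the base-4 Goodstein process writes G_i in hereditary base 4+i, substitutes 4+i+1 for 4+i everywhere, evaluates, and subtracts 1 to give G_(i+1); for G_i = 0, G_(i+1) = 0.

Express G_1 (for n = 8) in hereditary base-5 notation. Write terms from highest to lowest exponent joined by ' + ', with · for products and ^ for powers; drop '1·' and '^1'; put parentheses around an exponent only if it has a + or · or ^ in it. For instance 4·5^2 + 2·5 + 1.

G_0=8  [base 4] 2·4  →[4↦5]→  2·5 = 10  −1 ⇒ G_1=9
G_1=9  [base 5] 5 + 4  →[5↦6]→  6 + 4 = 10  −1 ⇒ G_2=9

5 + 4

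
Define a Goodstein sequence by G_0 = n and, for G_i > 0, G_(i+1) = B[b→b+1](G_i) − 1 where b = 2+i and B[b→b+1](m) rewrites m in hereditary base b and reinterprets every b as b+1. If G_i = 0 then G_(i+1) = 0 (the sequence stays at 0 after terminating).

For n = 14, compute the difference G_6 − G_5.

(0) 14|_2 = 2^(2 + 1) + 2^2 + 2 ↦ 3^(3 + 1) + 3^3 + 3|_3 = 111 ⇒ 110
(1) 110|_3 = 3^(3 + 1) + 3^3 + 2 ↦ 4^(4 + 1) + 4^4 + 2|_4 = 1282 ⇒ 1281
(2) 1281|_4 = 4^(4 + 1) + 4^4 + 1 ↦ 5^(5 + 1) + 5^5 + 1|_5 = 18751 ⇒ 18750
(3) 18750|_5 = 5^(5 + 1) + 5^5 ↦ 6^(6 + 1) + 6^6|_6 = 326592 ⇒ 326591
(4) 326591|_6 = 6^(6 + 1) + 5·6^5 + 5·6^4 + 5·6^3 + 5·6^2 + 5·6 + 5 ↦ 7^(7 + 1) + 5·7^5 + 5·7^4 + 5·7^3 + 5·7^2 + 5·7 + 5|_7 = 5862841 ⇒ 5862840
(5) 5862840|_7 = 7^(7 + 1) + 5·7^5 + 5·7^4 + 5·7^3 + 5·7^2 + 5·7 + 4 ↦ 8^(8 + 1) + 5·8^5 + 5·8^4 + 5·8^3 + 5·8^2 + 5·8 + 4|_8 = 134404972 ⇒ 134404971

128542131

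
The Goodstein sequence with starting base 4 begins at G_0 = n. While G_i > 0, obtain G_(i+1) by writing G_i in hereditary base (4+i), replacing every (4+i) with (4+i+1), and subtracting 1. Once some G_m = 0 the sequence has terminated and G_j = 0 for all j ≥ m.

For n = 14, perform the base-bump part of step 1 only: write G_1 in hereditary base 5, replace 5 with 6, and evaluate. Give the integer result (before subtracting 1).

i=0: 14 = 3·4 + 2 (b=4); 4→5: 3·5 + 2 = 17; 17−1 = 16
i=1: 16 = 3·5 + 1 (b=5); 5→6: 3·6 + 1 = 19; 19−1 = 18

19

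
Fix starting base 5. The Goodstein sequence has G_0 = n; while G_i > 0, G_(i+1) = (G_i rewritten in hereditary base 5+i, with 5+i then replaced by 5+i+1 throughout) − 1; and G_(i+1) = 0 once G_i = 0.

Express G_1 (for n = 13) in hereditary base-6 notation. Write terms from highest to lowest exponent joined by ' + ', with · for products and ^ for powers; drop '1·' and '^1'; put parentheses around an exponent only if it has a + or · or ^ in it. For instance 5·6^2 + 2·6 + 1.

[0] 13 ≡ 2·5 + 3 (base 5). Lift 6: 15. −1: 14.
[1] 14 ≡ 2·6 + 2 (base 6). Lift 7: 16. −1: 15.

2·6 + 2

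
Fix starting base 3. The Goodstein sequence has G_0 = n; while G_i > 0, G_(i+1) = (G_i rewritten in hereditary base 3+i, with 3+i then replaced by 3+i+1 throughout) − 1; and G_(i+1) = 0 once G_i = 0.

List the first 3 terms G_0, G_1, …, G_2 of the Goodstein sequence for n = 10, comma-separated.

base 3: 10 = 3^2 + 1; at 4: 4^2 + 1 = 17; next = 16
base 4: 16 = 4^2; at 5: 5^2 = 25; next = 24

10, 16, 24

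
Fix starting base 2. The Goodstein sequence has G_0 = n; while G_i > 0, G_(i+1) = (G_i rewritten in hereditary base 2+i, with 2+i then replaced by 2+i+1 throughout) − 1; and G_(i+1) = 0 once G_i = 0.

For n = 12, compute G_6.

134217867

G_0 = 12. HB_2(12) = 2^(2 + 1) + 2^2. Bump = 108. G_1 = 107.
G_1 = 107. HB_3(107) = 3^(3 + 1) + 2·3^2 + 2·3 + 2. Bump = 1066. G_2 = 1065.
G_2 = 1065. HB_4(1065) = 4^(4 + 1) + 2·4^2 + 2·4 + 1. Bump = 15686. G_3 = 15685.
G_3 = 15685. HB_5(15685) = 5^(5 + 1) + 2·5^2 + 2·5. Bump = 280020. G_4 = 280019.
G_4 = 280019. HB_6(280019) = 6^(6 + 1) + 2·6^2 + 6 + 5. Bump = 5764911. G_5 = 5764910.
G_5 = 5764910. HB_7(5764910) = 7^(7 + 1) + 2·7^2 + 7 + 4. Bump = 134217868. G_6 = 134217867.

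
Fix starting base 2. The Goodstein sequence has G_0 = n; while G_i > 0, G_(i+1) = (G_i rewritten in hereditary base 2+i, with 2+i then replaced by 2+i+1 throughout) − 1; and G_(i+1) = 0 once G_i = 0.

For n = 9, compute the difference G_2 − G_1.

942

G_0=9  [base 2] 2^(2 + 1) + 1  →[2↦3]→  3^(3 + 1) + 1 = 82  −1 ⇒ G_1=81
G_1=81  [base 3] 3^(3 + 1)  →[3↦4]→  4^(4 + 1) = 1024  −1 ⇒ G_2=1023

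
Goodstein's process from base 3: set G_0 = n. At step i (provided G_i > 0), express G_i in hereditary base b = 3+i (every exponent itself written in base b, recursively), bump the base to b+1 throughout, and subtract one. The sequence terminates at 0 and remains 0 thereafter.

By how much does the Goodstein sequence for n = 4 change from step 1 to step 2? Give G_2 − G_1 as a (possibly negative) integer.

0

i=0: 4 = 3 + 1 (b=3); 3→4: 4 + 1 = 5; 5−1 = 4
i=1: 4 = 4 (b=4); 4→5: 5 = 5; 5−1 = 4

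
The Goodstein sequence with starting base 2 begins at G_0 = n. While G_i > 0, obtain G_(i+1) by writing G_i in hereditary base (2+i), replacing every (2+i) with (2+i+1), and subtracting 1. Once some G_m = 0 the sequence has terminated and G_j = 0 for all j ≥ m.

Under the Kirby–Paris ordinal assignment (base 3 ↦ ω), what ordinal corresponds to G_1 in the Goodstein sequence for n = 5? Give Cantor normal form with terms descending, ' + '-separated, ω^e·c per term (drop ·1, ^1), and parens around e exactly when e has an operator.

step 0: 5 = 2^2 + 1; sub 3 for 2: 3^3 + 1; = 28; G_1 = 28−1 = 27
step 1: 27 = 3^3; sub 4 for 3: 4^4; = 256; G_2 = 256−1 = 255

ω^ω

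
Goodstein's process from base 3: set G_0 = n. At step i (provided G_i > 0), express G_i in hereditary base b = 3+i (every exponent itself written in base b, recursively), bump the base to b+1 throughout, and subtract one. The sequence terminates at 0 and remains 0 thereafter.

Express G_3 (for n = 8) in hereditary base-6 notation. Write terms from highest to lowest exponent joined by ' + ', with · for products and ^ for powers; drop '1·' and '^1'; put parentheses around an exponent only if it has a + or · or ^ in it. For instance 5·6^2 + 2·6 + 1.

6 + 5

base 3: 8 = 2·3 + 2; at 4: 2·4 + 2 = 10; next = 9
base 4: 9 = 2·4 + 1; at 5: 2·5 + 1 = 11; next = 10
base 5: 10 = 2·5; at 6: 2·6 = 12; next = 11
base 6: 11 = 6 + 5; at 7: 7 + 5 = 12; next = 11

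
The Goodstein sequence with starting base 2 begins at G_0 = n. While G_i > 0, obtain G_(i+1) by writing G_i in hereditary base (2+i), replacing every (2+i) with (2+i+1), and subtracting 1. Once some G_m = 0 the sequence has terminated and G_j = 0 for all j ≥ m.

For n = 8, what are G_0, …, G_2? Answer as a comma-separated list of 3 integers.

(0) 8|_2 = 2^(2 + 1) ↦ 3^(3 + 1)|_3 = 81 ⇒ 80
(1) 80|_3 = 2·3^3 + 2·3^2 + 2·3 + 2 ↦ 2·4^4 + 2·4^2 + 2·4 + 2|_4 = 554 ⇒ 553

8, 80, 553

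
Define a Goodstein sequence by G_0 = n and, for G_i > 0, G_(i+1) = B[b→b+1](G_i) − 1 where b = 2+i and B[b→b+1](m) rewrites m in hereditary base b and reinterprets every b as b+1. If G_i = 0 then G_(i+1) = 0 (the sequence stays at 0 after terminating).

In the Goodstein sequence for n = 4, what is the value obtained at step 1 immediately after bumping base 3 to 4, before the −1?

42

i=0: 4 = 2^2 (b=2); 2→3: 3^3 = 27; 27−1 = 26
i=1: 26 = 2·3^2 + 2·3 + 2 (b=3); 3→4: 2·4^2 + 2·4 + 2 = 42; 42−1 = 41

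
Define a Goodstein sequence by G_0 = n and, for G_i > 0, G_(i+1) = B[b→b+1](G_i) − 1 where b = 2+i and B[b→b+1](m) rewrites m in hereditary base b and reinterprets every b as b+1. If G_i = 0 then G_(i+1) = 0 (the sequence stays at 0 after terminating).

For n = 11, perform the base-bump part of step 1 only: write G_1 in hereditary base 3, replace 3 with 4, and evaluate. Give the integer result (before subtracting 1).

base 2: 11 = 2^(2 + 1) + 2 + 1; at 3: 3^(3 + 1) + 3 + 1 = 85; next = 84
base 3: 84 = 3^(3 + 1) + 3; at 4: 4^(4 + 1) + 4 = 1028; next = 1027

1028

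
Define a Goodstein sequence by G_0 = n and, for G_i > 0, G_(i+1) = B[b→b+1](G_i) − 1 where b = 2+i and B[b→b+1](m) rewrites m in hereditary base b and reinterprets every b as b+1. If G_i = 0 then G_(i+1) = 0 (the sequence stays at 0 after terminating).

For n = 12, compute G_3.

15685

step 0: 12 = 2^(2 + 1) + 2^2; sub 3 for 2: 3^(3 + 1) + 3^3; = 108; G_1 = 108−1 = 107
step 1: 107 = 3^(3 + 1) + 2·3^2 + 2·3 + 2; sub 4 for 3: 4^(4 + 1) + 2·4^2 + 2·4 + 2; = 1066; G_2 = 1066−1 = 1065
step 2: 1065 = 4^(4 + 1) + 2·4^2 + 2·4 + 1; sub 5 for 4: 5^(5 + 1) + 2·5^2 + 2·5 + 1; = 15686; G_3 = 15686−1 = 15685
step 3: 15685 = 5^(5 + 1) + 2·5^2 + 2·5; sub 6 for 5: 6^(6 + 1) + 2·6^2 + 2·6; = 280020; G_4 = 280020−1 = 280019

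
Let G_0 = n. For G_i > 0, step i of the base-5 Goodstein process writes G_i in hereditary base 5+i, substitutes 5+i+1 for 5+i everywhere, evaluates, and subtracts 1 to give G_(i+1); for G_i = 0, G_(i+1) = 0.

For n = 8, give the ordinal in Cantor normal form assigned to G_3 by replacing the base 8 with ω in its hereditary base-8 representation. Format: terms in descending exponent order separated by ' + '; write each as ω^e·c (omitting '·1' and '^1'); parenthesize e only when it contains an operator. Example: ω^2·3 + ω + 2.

ω

8 —HB5→ 5 + 3 —bump→ 6 + 3 = 9 —(−1)→ 8
8 —HB6→ 6 + 2 —bump→ 7 + 2 = 9 —(−1)→ 8
8 —HB7→ 7 + 1 —bump→ 8 + 1 = 9 —(−1)→ 8
8 —HB8→ 8 —bump→ 9 = 9 —(−1)→ 8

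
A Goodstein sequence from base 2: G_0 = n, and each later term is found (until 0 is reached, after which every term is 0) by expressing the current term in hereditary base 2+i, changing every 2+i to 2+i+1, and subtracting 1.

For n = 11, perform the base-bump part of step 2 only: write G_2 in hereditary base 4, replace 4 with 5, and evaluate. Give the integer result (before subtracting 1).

(0) 11|_2 = 2^(2 + 1) + 2 + 1 ↦ 3^(3 + 1) + 3 + 1|_3 = 85 ⇒ 84
(1) 84|_3 = 3^(3 + 1) + 3 ↦ 4^(4 + 1) + 4|_4 = 1028 ⇒ 1027
(2) 1027|_4 = 4^(4 + 1) + 3 ↦ 5^(5 + 1) + 3|_5 = 15628 ⇒ 15627

15628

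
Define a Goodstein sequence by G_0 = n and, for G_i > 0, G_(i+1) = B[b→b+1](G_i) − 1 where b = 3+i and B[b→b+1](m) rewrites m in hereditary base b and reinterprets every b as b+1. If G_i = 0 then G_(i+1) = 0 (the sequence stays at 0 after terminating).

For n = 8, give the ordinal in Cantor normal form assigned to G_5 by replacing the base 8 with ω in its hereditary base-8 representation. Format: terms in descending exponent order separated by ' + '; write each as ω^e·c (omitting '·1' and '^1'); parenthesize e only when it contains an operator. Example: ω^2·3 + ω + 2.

G_0 = 8. HB_3(8) = 2·3 + 2. Bump = 10. G_1 = 9.
G_1 = 9. HB_4(9) = 2·4 + 1. Bump = 11. G_2 = 10.
G_2 = 10. HB_5(10) = 2·5. Bump = 12. G_3 = 11.
G_3 = 11. HB_6(11) = 6 + 5. Bump = 12. G_4 = 11.
G_4 = 11. HB_7(11) = 7 + 4. Bump = 12. G_5 = 11.
G_5 = 11. HB_8(11) = 8 + 3. Bump = 12. G_6 = 11.

ω + 3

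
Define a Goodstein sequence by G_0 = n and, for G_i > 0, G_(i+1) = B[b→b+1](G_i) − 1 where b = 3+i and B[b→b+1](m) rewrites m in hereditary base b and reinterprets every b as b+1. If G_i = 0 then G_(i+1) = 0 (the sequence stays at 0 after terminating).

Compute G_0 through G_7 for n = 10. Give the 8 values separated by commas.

step 0: 10 = 3^2 + 1; sub 4 for 3: 4^2 + 1; = 17; G_1 = 17−1 = 16
step 1: 16 = 4^2; sub 5 for 4: 5^2; = 25; G_2 = 25−1 = 24
step 2: 24 = 4·5 + 4; sub 6 for 5: 4·6 + 4; = 28; G_3 = 28−1 = 27
step 3: 27 = 4·6 + 3; sub 7 for 6: 4·7 + 3; = 31; G_4 = 31−1 = 30
step 4: 30 = 4·7 + 2; sub 8 for 7: 4·8 + 2; = 34; G_5 = 34−1 = 33
step 5: 33 = 4·8 + 1; sub 9 for 8: 4·9 + 1; = 37; G_6 = 37−1 = 36
step 6: 36 = 4·9; sub 10 for 9: 4·10; = 40; G_7 = 40−1 = 39

10, 16, 24, 27, 30, 33, 36, 39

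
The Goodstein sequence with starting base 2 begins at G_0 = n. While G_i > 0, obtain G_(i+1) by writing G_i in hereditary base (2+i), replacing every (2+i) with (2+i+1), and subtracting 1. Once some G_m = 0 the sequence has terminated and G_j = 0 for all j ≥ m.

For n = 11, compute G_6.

134217727

G_0=11  [base 2] 2^(2 + 1) + 2 + 1  →[2↦3]→  3^(3 + 1) + 3 + 1 = 85  −1 ⇒ G_1=84
G_1=84  [base 3] 3^(3 + 1) + 3  →[3↦4]→  4^(4 + 1) + 4 = 1028  −1 ⇒ G_2=1027
G_2=1027  [base 4] 4^(4 + 1) + 3  →[4↦5]→  5^(5 + 1) + 3 = 15628  −1 ⇒ G_3=15627
G_3=15627  [base 5] 5^(5 + 1) + 2  →[5↦6]→  6^(6 + 1) + 2 = 279938  −1 ⇒ G_4=279937
G_4=279937  [base 6] 6^(6 + 1) + 1  →[6↦7]→  7^(7 + 1) + 1 = 5764802  −1 ⇒ G_5=5764801
G_5=5764801  [base 7] 7^(7 + 1)  →[7↦8]→  8^(8 + 1) = 134217728  −1 ⇒ G_6=134217727
G_6=134217727  [base 8] 7·8^8 + 7·8^7 + 7·8^6 + 7·8^5 + 7·8^4 + 7·8^3 + 7·8^2 + 7·8 + 7  →[8↦9]→  7·9^9 + 7·9^7 + 7·9^6 + 7·9^5 + 7·9^4 + 7·9^3 + 7·9^2 + 7·9 + 7 = 2749609303  −1 ⇒ G_7=2749609302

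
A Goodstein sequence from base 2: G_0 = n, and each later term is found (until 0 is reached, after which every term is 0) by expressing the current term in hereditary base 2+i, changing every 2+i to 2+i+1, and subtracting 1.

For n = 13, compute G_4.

[0] 13 ≡ 2^(2 + 1) + 2^2 + 1 (base 2). Lift 3: 109. −1: 108.
[1] 108 ≡ 3^(3 + 1) + 3^3 (base 3). Lift 4: 1280. −1: 1279.
[2] 1279 ≡ 4^(4 + 1) + 3·4^3 + 3·4^2 + 3·4 + 3 (base 4). Lift 5: 16093. −1: 16092.
[3] 16092 ≡ 5^(5 + 1) + 3·5^3 + 3·5^2 + 3·5 + 2 (base 5). Lift 6: 280712. −1: 280711.
[4] 280711 ≡ 6^(6 + 1) + 3·6^3 + 3·6^2 + 3·6 + 1 (base 6). Lift 7: 5765999. −1: 5765998.

280711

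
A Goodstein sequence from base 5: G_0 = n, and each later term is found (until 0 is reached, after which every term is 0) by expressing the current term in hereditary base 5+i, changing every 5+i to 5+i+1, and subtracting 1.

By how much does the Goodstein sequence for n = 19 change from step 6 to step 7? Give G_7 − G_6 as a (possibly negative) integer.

1

(0) 19|_5 = 3·5 + 4 ↦ 3·6 + 4|_6 = 22 ⇒ 21
(1) 21|_6 = 3·6 + 3 ↦ 3·7 + 3|_7 = 24 ⇒ 23
(2) 23|_7 = 3·7 + 2 ↦ 3·8 + 2|_8 = 26 ⇒ 25
(3) 25|_8 = 3·8 + 1 ↦ 3·9 + 1|_9 = 28 ⇒ 27
(4) 27|_9 = 3·9 ↦ 3·10|_10 = 30 ⇒ 29
(5) 29|_10 = 2·10 + 9 ↦ 2·11 + 9|_11 = 31 ⇒ 30
(6) 30|_11 = 2·11 + 8 ↦ 2·12 + 8|_12 = 32 ⇒ 31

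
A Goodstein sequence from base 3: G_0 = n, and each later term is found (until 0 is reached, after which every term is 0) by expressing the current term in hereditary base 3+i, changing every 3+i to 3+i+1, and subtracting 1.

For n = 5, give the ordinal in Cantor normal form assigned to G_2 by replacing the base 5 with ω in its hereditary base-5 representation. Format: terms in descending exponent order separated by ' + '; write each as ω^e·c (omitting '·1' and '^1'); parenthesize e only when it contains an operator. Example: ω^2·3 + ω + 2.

ω

base 3: 5 = 3 + 2; at 4: 4 + 2 = 6; next = 5
base 4: 5 = 4 + 1; at 5: 5 + 1 = 6; next = 5
base 5: 5 = 5; at 6: 6 = 6; next = 5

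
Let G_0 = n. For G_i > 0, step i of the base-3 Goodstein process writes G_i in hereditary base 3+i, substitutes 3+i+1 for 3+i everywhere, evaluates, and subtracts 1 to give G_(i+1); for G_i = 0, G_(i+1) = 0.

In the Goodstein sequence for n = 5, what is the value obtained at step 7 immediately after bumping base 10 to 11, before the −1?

1

[0] 5 ≡ 3 + 2 (base 3). Lift 4: 6. −1: 5.
[1] 5 ≡ 4 + 1 (base 4). Lift 5: 6. −1: 5.
[2] 5 ≡ 5 (base 5). Lift 6: 6. −1: 5.
[3] 5 ≡ 5 (base 6). Lift 7: 5. −1: 4.
[4] 4 ≡ 4 (base 7). Lift 8: 4. −1: 3.
[5] 3 ≡ 3 (base 8). Lift 9: 3. −1: 2.
[6] 2 ≡ 2 (base 9). Lift 10: 2. −1: 1.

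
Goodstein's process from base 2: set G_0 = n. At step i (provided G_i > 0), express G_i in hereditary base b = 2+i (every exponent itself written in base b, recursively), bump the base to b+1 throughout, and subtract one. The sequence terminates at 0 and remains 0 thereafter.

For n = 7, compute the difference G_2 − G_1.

step 0: 7 = 2^2 + 2 + 1; sub 3 for 2: 3^3 + 3 + 1; = 31; G_1 = 31−1 = 30
step 1: 30 = 3^3 + 3; sub 4 for 3: 4^4 + 4; = 260; G_2 = 260−1 = 259

229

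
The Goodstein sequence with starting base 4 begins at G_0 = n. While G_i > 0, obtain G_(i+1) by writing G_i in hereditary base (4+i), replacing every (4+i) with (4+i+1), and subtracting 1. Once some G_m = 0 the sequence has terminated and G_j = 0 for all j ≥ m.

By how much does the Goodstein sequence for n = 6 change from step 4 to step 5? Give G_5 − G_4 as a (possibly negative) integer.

-1

step 0: 6 = 4 + 2; sub 5 for 4: 5 + 2; = 7; G_1 = 7−1 = 6
step 1: 6 = 5 + 1; sub 6 for 5: 6 + 1; = 7; G_2 = 7−1 = 6
step 2: 6 = 6; sub 7 for 6: 7; = 7; G_3 = 7−1 = 6
step 3: 6 = 6; sub 8 for 7: 6; = 6; G_4 = 6−1 = 5
step 4: 5 = 5; sub 9 for 8: 5; = 5; G_5 = 5−1 = 4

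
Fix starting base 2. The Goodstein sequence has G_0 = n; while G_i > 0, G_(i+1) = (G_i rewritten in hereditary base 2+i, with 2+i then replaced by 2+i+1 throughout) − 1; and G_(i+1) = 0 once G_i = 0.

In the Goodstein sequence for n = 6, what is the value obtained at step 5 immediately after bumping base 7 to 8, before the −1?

187244

[0] 6 ≡ 2^2 + 2 (base 2). Lift 3: 30. −1: 29.
[1] 29 ≡ 3^3 + 2 (base 3). Lift 4: 258. −1: 257.
[2] 257 ≡ 4^4 + 1 (base 4). Lift 5: 3126. −1: 3125.
[3] 3125 ≡ 5^5 (base 5). Lift 6: 46656. −1: 46655.
[4] 46655 ≡ 5·6^5 + 5·6^4 + 5·6^3 + 5·6^2 + 5·6 + 5 (base 6). Lift 7: 98040. −1: 98039.
[5] 98039 ≡ 5·7^5 + 5·7^4 + 5·7^3 + 5·7^2 + 5·7 + 4 (base 7). Lift 8: 187244. −1: 187243.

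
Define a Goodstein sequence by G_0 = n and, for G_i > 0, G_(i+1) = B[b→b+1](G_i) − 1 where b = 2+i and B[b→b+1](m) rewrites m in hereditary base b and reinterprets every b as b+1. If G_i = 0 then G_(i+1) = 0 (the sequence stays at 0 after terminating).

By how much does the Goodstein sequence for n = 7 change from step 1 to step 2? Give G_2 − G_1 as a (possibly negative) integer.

229

G_0 = 7. HB_2(7) = 2^2 + 2 + 1. Bump = 31. G_1 = 30.
G_1 = 30. HB_3(30) = 3^3 + 3. Bump = 260. G_2 = 259.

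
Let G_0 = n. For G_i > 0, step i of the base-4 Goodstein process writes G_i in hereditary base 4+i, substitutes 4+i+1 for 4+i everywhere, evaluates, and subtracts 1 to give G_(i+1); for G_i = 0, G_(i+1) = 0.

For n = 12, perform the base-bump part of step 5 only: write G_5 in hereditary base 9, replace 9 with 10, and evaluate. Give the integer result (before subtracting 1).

20

i=0: 12 = 3·4 (b=4); 4→5: 3·5 = 15; 15−1 = 14
i=1: 14 = 2·5 + 4 (b=5); 5→6: 2·6 + 4 = 16; 16−1 = 15
i=2: 15 = 2·6 + 3 (b=6); 6→7: 2·7 + 3 = 17; 17−1 = 16
i=3: 16 = 2·7 + 2 (b=7); 7→8: 2·8 + 2 = 18; 18−1 = 17
i=4: 17 = 2·8 + 1 (b=8); 8→9: 2·9 + 1 = 19; 19−1 = 18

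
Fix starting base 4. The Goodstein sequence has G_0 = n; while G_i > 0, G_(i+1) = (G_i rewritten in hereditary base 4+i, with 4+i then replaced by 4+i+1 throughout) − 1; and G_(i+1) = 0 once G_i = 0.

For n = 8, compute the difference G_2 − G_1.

0

G_0 = 8. HB_4(8) = 2·4. Bump = 10. G_1 = 9.
G_1 = 9. HB_5(9) = 5 + 4. Bump = 10. G_2 = 9.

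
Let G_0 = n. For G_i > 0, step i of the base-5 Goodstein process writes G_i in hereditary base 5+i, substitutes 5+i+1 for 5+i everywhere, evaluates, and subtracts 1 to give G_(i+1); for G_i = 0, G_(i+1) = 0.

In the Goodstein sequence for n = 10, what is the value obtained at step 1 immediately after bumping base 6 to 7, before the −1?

12

[0] 10 ≡ 2·5 (base 5). Lift 6: 12. −1: 11.
[1] 11 ≡ 6 + 5 (base 6). Lift 7: 12. −1: 11.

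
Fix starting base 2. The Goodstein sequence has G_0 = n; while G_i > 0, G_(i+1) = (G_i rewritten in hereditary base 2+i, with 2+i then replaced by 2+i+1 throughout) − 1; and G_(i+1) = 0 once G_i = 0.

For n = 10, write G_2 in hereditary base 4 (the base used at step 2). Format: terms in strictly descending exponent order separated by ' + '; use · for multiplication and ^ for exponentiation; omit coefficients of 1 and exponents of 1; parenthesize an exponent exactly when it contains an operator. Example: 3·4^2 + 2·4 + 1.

i=0: 10 = 2^(2 + 1) + 2 (b=2); 2→3: 3^(3 + 1) + 3 = 84; 84−1 = 83
i=1: 83 = 3^(3 + 1) + 2 (b=3); 3→4: 4^(4 + 1) + 2 = 1026; 1026−1 = 1025

4^(4 + 1) + 1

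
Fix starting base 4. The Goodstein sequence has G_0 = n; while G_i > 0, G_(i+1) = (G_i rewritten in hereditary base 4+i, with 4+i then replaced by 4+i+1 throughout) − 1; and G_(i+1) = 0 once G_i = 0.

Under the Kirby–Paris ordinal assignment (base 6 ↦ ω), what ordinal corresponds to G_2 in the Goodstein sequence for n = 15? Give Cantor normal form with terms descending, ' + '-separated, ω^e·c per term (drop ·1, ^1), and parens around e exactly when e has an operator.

ω·3 + 1

i=0: 15 = 3·4 + 3 (b=4); 4→5: 3·5 + 3 = 18; 18−1 = 17
i=1: 17 = 3·5 + 2 (b=5); 5→6: 3·6 + 2 = 20; 20−1 = 19
i=2: 19 = 3·6 + 1 (b=6); 6→7: 3·7 + 1 = 22; 22−1 = 21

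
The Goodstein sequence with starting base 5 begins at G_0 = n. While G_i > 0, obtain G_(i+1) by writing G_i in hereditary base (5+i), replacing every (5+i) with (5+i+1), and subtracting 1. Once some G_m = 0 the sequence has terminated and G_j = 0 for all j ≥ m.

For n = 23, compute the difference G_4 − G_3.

G_0=23  [base 5] 4·5 + 3  →[5↦6]→  4·6 + 3 = 27  −1 ⇒ G_1=26
G_1=26  [base 6] 4·6 + 2  →[6↦7]→  4·7 + 2 = 30  −1 ⇒ G_2=29
G_2=29  [base 7] 4·7 + 1  →[7↦8]→  4·8 + 1 = 33  −1 ⇒ G_3=32
G_3=32  [base 8] 4·8  →[8↦9]→  4·9 = 36  −1 ⇒ G_4=35

3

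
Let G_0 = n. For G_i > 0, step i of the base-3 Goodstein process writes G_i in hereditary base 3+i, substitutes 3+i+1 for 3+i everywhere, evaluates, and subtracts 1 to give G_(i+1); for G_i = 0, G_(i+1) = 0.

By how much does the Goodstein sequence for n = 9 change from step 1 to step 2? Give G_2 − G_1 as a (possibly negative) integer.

2

G_0=9  [base 3] 3^2  →[3↦4]→  4^2 = 16  −1 ⇒ G_1=15
G_1=15  [base 4] 3·4 + 3  →[4↦5]→  3·5 + 3 = 18  −1 ⇒ G_2=17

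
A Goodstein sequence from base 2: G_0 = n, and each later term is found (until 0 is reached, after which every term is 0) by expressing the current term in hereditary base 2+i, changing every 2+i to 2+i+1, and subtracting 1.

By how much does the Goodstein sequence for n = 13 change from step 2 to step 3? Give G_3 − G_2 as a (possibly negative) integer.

G_0 = 13. HB_2(13) = 2^(2 + 1) + 2^2 + 1. Bump = 109. G_1 = 108.
G_1 = 108. HB_3(108) = 3^(3 + 1) + 3^3. Bump = 1280. G_2 = 1279.
G_2 = 1279. HB_4(1279) = 4^(4 + 1) + 3·4^3 + 3·4^2 + 3·4 + 3. Bump = 16093. G_3 = 16092.

14813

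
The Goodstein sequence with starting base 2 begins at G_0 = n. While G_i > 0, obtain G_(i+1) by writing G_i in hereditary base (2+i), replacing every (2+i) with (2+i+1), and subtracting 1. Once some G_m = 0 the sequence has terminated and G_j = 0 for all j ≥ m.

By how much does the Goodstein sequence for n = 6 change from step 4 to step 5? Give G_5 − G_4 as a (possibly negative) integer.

51384

G_0 = 6. HB_2(6) = 2^2 + 2. Bump = 30. G_1 = 29.
G_1 = 29. HB_3(29) = 3^3 + 2. Bump = 258. G_2 = 257.
G_2 = 257. HB_4(257) = 4^4 + 1. Bump = 3126. G_3 = 3125.
G_3 = 3125. HB_5(3125) = 5^5. Bump = 46656. G_4 = 46655.
G_4 = 46655. HB_6(46655) = 5·6^5 + 5·6^4 + 5·6^3 + 5·6^2 + 5·6 + 5. Bump = 98040. G_5 = 98039.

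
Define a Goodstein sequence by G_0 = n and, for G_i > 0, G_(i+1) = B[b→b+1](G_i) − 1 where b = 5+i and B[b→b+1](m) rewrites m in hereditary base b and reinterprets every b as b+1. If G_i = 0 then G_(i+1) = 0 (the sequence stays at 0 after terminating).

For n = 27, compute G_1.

27 —HB5→ 5^2 + 2 —bump→ 6^2 + 2 = 38 —(−1)→ 37
37 —HB6→ 6^2 + 1 —bump→ 7^2 + 1 = 50 —(−1)→ 49

37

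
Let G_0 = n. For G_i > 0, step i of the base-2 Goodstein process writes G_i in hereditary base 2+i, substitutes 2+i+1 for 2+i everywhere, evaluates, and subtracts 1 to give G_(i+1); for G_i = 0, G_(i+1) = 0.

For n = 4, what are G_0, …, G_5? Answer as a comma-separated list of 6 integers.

[0] 4 ≡ 2^2 (base 2). Lift 3: 27. −1: 26.
[1] 26 ≡ 2·3^2 + 2·3 + 2 (base 3). Lift 4: 42. −1: 41.
[2] 41 ≡ 2·4^2 + 2·4 + 1 (base 4). Lift 5: 61. −1: 60.
[3] 60 ≡ 2·5^2 + 2·5 (base 5). Lift 6: 84. −1: 83.
[4] 83 ≡ 2·6^2 + 6 + 5 (base 6). Lift 7: 110. −1: 109.

4, 26, 41, 60, 83, 109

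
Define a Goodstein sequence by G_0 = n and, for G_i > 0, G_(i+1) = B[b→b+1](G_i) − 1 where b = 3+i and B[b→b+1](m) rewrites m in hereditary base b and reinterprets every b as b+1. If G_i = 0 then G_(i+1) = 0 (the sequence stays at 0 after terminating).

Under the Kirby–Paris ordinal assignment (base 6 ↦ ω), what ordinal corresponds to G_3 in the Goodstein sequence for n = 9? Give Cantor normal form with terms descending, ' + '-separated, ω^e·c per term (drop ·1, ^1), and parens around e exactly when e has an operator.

ω·3 + 1

9 —HB3→ 3^2 —bump→ 4^2 = 16 —(−1)→ 15
15 —HB4→ 3·4 + 3 —bump→ 3·5 + 3 = 18 —(−1)→ 17
17 —HB5→ 3·5 + 2 —bump→ 3·6 + 2 = 20 —(−1)→ 19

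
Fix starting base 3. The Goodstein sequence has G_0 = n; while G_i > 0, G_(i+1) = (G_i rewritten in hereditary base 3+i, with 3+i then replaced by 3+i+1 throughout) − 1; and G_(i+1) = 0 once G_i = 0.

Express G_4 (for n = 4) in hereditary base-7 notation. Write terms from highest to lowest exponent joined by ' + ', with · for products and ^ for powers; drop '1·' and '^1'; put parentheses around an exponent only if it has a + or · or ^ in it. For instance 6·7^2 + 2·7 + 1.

G_0 = 4. HB_3(4) = 3 + 1. Bump = 5. G_1 = 4.
G_1 = 4. HB_4(4) = 4. Bump = 5. G_2 = 4.
G_2 = 4. HB_5(4) = 4. Bump = 4. G_3 = 3.
G_3 = 3. HB_6(3) = 3. Bump = 3. G_4 = 2.
G_4 = 2. HB_7(2) = 2. Bump = 2. G_5 = 1.

2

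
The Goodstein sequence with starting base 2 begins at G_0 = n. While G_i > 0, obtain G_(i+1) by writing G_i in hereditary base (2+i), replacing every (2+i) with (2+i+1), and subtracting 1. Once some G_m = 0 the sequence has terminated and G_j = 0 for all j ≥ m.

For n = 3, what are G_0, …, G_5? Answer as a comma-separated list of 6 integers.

3, 3, 3, 2, 1, 0

3 —HB2→ 2 + 1 —bump→ 3 + 1 = 4 —(−1)→ 3
3 —HB3→ 3 —bump→ 4 = 4 —(−1)→ 3
3 —HB4→ 3 —bump→ 3 = 3 —(−1)→ 2
2 —HB5→ 2 —bump→ 2 = 2 —(−1)→ 1
1 —HB6→ 1 —bump→ 1 = 1 —(−1)→ 0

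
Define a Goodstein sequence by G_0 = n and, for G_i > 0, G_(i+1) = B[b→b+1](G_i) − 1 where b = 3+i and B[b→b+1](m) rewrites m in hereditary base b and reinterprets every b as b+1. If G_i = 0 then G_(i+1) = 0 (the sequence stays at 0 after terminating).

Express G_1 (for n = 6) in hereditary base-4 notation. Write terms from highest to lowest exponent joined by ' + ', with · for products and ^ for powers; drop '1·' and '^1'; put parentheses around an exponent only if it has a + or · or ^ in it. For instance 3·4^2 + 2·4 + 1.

4 + 3

(0) 6|_3 = 2·3 ↦ 2·4|_4 = 8 ⇒ 7
(1) 7|_4 = 4 + 3 ↦ 5 + 3|_5 = 8 ⇒ 7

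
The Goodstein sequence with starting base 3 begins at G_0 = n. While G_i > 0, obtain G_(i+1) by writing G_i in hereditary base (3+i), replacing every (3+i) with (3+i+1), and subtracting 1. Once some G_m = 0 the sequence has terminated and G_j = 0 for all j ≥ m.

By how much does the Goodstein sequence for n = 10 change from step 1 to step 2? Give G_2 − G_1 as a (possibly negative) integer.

i=0: 10 = 3^2 + 1 (b=3); 3→4: 4^2 + 1 = 17; 17−1 = 16
i=1: 16 = 4^2 (b=4); 4→5: 5^2 = 25; 25−1 = 24

8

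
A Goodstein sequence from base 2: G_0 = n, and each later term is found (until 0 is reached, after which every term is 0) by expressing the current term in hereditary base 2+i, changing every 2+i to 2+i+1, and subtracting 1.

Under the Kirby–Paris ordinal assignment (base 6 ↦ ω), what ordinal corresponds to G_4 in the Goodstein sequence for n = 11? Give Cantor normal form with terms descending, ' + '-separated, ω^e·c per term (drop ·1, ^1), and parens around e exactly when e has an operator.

ω^(ω + 1) + 1

11 —HB2→ 2^(2 + 1) + 2 + 1 —bump→ 3^(3 + 1) + 3 + 1 = 85 —(−1)→ 84
84 —HB3→ 3^(3 + 1) + 3 —bump→ 4^(4 + 1) + 4 = 1028 —(−1)→ 1027
1027 —HB4→ 4^(4 + 1) + 3 —bump→ 5^(5 + 1) + 3 = 15628 —(−1)→ 15627
15627 —HB5→ 5^(5 + 1) + 2 —bump→ 6^(6 + 1) + 2 = 279938 —(−1)→ 279937
279937 —HB6→ 6^(6 + 1) + 1 —bump→ 7^(7 + 1) + 1 = 5764802 —(−1)→ 5764801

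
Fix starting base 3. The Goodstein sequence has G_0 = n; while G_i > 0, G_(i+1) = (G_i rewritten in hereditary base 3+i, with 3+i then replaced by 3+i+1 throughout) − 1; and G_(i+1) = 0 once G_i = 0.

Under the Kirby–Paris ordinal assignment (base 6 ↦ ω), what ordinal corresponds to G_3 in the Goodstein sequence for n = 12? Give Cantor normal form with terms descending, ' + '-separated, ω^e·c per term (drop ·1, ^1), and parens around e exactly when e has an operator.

ω^2 + 1

step 0: 12 = 3^2 + 3; sub 4 for 3: 4^2 + 4; = 20; G_1 = 20−1 = 19
step 1: 19 = 4^2 + 3; sub 5 for 4: 5^2 + 3; = 28; G_2 = 28−1 = 27
step 2: 27 = 5^2 + 2; sub 6 for 5: 6^2 + 2; = 38; G_3 = 38−1 = 37
step 3: 37 = 6^2 + 1; sub 7 for 6: 7^2 + 1; = 50; G_4 = 50−1 = 49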